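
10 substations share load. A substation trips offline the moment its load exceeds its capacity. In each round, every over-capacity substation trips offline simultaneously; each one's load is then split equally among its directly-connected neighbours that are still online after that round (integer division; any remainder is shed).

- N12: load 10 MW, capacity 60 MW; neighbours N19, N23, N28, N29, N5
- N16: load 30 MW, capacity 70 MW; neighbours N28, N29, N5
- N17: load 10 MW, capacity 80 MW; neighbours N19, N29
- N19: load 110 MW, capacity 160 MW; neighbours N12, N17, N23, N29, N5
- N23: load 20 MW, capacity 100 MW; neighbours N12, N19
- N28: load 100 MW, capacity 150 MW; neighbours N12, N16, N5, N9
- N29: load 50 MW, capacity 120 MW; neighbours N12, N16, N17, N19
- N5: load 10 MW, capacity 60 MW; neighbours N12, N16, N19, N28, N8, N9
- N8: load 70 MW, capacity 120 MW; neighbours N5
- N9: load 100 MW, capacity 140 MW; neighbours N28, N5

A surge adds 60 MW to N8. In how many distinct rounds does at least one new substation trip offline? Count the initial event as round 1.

2

Round 1 — N8 at 130 > 120. N8 trips offline.
  N8 sheds 130 MW to N5: 130 each.
    N5: 10+130 = 140 > 60
Round 2 — N5 trips offline.
  N5 sheds 140 MW to N12, N16, N19, N28, N9: 28 each.
    N12: 10+28 = 38 ≤ 60
    N16: 30+28 = 58 ≤ 70
    N19: 110+28 = 138 ≤ 160
    N28: 100+28 = 128 ≤ 150
    N9: 100+28 = 128 ≤ 140
No further trips.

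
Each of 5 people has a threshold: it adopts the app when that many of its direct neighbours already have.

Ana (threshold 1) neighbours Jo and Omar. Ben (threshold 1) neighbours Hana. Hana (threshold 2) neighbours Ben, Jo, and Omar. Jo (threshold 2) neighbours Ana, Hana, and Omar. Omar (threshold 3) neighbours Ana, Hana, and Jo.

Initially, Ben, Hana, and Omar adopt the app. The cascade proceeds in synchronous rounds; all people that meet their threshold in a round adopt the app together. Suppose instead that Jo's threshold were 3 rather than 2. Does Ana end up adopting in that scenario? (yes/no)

With Jo's threshold at 3:
Round 1 — Ben, Hana, Omar adopt the app (initial).
Round 2 — checking thresholds:
  Ana: 1 of 2 neighbours ≥ 1, adopts the app.
  Jo: 2 of 3 neighbours < 3, below threshold.
Round 3 — checking thresholds:
  Jo: 3 of 3 neighbours ≥ 3, adopts the app.
Round 4 — no new adoptions; cascade stops.

yes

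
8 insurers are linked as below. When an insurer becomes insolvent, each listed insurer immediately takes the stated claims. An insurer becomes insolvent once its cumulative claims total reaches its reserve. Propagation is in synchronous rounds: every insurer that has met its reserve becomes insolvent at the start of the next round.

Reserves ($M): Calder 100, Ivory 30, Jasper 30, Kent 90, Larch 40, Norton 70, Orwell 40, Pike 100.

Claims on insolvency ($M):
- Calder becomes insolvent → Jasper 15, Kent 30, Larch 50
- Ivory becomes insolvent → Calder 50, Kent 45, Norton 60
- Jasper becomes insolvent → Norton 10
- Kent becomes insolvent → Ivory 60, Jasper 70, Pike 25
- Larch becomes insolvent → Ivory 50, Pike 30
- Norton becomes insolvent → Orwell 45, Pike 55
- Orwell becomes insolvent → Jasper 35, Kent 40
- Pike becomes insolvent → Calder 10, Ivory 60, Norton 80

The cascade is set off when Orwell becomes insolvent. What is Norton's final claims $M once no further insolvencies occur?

10

Round 1 — Orwell becomes insolvent (initial).
  Jasper: +35 → 35 ≥ 30
  Kent: +40 → 40 < 90
Round 2 — Jasper becomes insolvent.
  Norton: +10 → 10 < 70
No further insolvencies.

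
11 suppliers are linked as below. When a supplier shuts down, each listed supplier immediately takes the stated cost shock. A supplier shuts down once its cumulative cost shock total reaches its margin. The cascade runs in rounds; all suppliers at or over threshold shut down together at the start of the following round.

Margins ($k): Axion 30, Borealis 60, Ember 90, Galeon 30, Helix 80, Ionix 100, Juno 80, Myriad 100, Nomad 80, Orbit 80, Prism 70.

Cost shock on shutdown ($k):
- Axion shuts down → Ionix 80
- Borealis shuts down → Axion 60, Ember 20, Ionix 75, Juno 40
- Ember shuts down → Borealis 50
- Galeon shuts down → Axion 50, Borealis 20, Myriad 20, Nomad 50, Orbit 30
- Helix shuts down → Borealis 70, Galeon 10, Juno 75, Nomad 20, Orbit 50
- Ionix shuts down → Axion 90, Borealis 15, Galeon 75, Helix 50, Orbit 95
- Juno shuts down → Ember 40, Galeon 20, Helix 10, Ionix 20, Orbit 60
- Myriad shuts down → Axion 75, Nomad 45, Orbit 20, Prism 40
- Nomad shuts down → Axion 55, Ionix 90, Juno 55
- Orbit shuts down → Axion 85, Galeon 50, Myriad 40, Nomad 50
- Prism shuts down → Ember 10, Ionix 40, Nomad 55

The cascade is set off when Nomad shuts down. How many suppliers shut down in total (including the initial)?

Round 1 — Nomad shuts down (initial).
  Axion: +55 → 55 ≥ 30
  Ionix: +90 → 90 < 100
  Juno: +55 → 55 < 80
Round 2 — Axion shuts down.
  Ionix: +80 → 170 ≥ 100
Round 3 — Ionix shuts down.
  Borealis: +15 → 15 < 60
  Galeon: +75 → 75 ≥ 30
  Helix: +50 → 50 < 80
  Orbit: +95 → 95 ≥ 80
Round 4 — Galeon, Orbit shut down.
  Borealis: +20 → 35 < 60
  Myriad: +20+40 → 60 < 100
No further shutdowns.

5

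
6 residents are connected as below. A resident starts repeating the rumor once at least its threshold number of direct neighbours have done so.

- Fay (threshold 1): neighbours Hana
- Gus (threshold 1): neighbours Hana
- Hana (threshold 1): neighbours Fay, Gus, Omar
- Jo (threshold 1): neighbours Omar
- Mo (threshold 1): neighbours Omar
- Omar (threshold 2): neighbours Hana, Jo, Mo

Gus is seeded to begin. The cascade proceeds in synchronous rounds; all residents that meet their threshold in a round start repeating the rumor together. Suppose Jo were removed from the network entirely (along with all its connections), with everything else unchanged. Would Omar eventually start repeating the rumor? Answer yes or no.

With Jo removed:
Round 1 — Gus starts repeating the rumor (initial).
Round 2 — checking thresholds:
  Hana: 1 of 3 neighbours ≥ 1, starts repeating the rumor.
Round 3 — checking thresholds:
  Fay: 1 of 1 neighbours ≥ 1, starts repeating the rumor.
  Omar: 1 of 2 neighbours < 2, below threshold.
Round 4 — no new spreads; cascade stops.

no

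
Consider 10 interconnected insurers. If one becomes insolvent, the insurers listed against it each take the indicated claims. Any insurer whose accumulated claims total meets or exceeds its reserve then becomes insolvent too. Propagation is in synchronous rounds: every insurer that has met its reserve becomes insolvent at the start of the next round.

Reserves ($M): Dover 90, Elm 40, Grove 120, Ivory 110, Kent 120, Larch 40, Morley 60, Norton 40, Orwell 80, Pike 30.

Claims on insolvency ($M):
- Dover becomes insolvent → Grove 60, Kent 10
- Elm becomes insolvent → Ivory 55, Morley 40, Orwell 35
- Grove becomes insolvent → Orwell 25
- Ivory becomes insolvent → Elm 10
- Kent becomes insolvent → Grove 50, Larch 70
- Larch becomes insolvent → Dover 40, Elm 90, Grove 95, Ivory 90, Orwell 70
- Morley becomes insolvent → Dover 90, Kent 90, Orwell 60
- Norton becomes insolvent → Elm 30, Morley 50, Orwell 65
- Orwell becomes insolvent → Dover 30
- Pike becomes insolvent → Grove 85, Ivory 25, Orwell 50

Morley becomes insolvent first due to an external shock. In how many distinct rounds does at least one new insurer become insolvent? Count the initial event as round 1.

Round 1 — Morley becomes insolvent (initial).
  Dover: +90 → 90 ≥ 90
  Kent: +90 → 90 < 120
  Orwell: +60 → 60 < 80
Round 2 — Dover becomes insolvent.
  Grove: +60 → 60 < 120
  Kent: +10 → 100 < 120
No further insolvencies.

2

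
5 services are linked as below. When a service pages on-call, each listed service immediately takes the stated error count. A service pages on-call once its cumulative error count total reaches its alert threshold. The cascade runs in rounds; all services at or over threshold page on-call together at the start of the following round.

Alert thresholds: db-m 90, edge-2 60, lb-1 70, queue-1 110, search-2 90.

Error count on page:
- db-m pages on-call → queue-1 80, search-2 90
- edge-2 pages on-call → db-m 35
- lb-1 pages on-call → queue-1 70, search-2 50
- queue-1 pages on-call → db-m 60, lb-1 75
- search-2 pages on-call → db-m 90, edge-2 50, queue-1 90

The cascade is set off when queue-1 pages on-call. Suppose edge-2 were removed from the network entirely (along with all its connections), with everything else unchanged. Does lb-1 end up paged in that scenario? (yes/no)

yes

With edge-2 removed:
Round 1 — queue-1 pages on-call (initial).
  db-m: +60 → 60 < 90
  lb-1: +75 → 75 ≥ 70
Round 2 — lb-1 pages on-call.
  search-2: +50 → 50 < 90
No further pages.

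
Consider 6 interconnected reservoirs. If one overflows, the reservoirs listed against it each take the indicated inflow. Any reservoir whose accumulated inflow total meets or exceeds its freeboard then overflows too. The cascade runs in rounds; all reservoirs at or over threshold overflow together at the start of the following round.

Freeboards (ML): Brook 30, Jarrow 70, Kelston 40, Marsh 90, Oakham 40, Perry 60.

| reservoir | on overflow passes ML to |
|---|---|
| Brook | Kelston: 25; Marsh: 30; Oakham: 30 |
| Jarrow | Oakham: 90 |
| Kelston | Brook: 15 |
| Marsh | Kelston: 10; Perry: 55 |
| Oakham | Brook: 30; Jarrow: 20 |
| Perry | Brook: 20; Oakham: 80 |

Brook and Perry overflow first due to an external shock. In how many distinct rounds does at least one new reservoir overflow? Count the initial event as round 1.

Round 1 — Brook, Perry overflow (initial).
  Kelston: +25 → 25 < 40
  Marsh: +30 → 30 < 90
  Oakham: +30+80 → 110 ≥ 40
Round 2 — Oakham overflows.
  Jarrow: +20 → 20 < 70
No further overflows.

2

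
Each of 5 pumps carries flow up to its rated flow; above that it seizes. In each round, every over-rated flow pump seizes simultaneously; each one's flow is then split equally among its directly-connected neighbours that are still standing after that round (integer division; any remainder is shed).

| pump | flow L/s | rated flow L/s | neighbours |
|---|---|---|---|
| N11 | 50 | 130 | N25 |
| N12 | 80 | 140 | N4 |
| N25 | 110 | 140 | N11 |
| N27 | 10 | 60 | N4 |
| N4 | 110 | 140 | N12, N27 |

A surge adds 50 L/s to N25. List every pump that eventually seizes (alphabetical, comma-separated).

Round 1 — N25 at 160 > 140. N25 seizes.
  N25 sheds 160 L/s to N11: 160 each.
    N11: 50+160 = 210 > 130
Round 2 — N11 seizes.
  N11 sheds 210 L/s: no online neighbours, lost.
No further seizures.

N11, N25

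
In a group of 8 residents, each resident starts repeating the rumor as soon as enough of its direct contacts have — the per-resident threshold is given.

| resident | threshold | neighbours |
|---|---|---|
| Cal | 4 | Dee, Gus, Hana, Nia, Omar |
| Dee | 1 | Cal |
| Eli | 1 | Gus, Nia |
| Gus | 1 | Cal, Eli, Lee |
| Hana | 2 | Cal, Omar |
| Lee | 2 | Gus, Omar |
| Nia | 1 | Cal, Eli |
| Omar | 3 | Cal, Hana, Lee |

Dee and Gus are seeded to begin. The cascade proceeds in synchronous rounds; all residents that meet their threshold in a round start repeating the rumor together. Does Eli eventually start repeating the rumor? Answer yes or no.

Round 1 — Dee, Gus start repeating the rumor (initial).
Round 2 — checking thresholds:
  Cal: 2 of 5 neighbours < 4, not yet.
  Eli: 1 of 2 neighbours ≥ 1, starts repeating the rumor.
  Lee: 1 of 2 neighbours < 2, not yet.
Round 3 — checking thresholds:
  Cal: 2 of 5 neighbours < 4, not yet.
  Lee: 1 of 2 neighbours < 2, not yet.
  Nia: 1 of 2 neighbours ≥ 1, starts repeating the rumor.
Round 4 — no new spreads; cascade stops.

yes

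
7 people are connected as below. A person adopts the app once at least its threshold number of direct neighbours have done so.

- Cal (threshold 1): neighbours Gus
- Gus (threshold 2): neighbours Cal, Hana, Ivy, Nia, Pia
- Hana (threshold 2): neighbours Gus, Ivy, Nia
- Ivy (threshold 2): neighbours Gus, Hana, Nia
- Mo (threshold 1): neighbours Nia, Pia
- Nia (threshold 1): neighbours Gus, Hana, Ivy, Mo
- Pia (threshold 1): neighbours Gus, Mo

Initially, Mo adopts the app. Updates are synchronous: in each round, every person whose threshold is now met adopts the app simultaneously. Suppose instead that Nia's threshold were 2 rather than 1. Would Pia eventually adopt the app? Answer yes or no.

yes

With Nia's threshold at 2:
Round 1 — Mo adopts the app (initial).
Round 2 — checking thresholds:
  Nia: 1 of 4 neighbours < 2, below threshold.
  Pia: 1 of 2 neighbours ≥ 1, adopts the app.
Round 3 — no new adoptions; cascade stops.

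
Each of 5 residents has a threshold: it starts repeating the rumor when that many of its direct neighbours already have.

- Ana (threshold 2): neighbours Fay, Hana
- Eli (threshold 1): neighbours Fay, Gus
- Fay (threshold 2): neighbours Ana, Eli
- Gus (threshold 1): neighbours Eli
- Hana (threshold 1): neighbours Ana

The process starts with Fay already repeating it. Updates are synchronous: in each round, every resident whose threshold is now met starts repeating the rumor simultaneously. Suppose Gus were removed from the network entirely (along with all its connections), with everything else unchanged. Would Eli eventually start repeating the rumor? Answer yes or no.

With Gus removed:
Round 1 — Fay starts repeating the rumor (initial).
Round 2 — checking thresholds:
  Ana: 1 of 2 neighbours < 2, below threshold.
  Eli: 1 of 1 neighbours ≥ 1, starts repeating the rumor.
Round 3 — no new spreads; cascade stops.

yes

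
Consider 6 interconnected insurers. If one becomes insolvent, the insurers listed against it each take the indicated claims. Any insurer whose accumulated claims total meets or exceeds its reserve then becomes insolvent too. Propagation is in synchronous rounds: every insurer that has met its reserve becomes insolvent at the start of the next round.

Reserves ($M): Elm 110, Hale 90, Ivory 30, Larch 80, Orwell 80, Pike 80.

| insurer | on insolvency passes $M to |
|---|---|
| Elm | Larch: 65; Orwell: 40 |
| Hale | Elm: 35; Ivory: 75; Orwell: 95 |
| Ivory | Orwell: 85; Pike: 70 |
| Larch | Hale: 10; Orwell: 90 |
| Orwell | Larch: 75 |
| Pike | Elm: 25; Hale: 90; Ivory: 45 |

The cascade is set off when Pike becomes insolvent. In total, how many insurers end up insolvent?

4

Round 1 — Pike becomes insolvent (initial).
  Elm: +25 → 25 < 110
  Hale: +90 → 90 ≥ 90
  Ivory: +45 → 45 ≥ 30
Round 2 — Hale, Ivory become insolvent.
  Elm: +35 → 60 < 110
  Orwell: +95+85 → 180 ≥ 80
Round 3 — Orwell becomes insolvent.
  Larch: +75 → 75 < 80
No further insolvencies.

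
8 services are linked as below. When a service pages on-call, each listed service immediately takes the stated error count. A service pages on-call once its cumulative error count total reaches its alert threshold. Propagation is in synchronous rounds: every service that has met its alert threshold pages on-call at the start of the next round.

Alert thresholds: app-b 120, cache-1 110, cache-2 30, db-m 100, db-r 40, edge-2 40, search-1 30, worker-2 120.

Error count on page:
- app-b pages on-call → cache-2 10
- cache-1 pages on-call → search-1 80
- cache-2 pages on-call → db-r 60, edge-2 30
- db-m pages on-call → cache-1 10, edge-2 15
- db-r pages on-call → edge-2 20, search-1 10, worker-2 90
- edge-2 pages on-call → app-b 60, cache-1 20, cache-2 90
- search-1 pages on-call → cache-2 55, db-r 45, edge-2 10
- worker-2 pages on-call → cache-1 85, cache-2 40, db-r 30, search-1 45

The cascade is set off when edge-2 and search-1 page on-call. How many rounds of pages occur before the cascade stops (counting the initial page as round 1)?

2

Round 1 — edge-2, search-1 page on-call (initial).
  app-b: +60 → 60 < 120
  cache-1: +20 → 20 < 110
  cache-2: +90+55 → 145 ≥ 30
  db-r: +45 → 45 ≥ 40
Round 2 — cache-2, db-r page on-call.
  worker-2: +90 → 90 < 120
No further pages.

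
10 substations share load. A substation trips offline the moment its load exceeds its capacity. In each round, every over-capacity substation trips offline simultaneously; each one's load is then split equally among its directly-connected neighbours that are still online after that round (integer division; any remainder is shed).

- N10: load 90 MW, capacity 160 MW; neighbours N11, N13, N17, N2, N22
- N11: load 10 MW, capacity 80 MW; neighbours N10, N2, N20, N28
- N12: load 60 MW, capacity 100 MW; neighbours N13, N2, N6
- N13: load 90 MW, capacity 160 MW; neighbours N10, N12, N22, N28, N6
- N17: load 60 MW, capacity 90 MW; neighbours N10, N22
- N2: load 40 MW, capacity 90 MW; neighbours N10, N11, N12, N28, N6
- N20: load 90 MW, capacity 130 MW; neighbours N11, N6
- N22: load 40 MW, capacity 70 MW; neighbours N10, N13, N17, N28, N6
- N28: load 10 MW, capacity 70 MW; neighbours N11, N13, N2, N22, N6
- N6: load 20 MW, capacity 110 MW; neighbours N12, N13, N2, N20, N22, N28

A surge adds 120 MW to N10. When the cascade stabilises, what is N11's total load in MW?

52

Round 1 — N10 at 210 > 160. N10 trips offline.
  N10 sheds 210 MW to N11, N13, N17, N2, N22: 42 each.
    N11: 10+42 = 52 ≤ 80
    N13: 90+42 = 132 ≤ 160
    N17: 60+42 = 102 > 90
    N2: 40+42 = 82 ≤ 90
    N22: 40+42 = 82 > 70
Round 2 — N17, N22 trip offline.
  N17 sheds 102 MW: no online neighbours, lost.
  N22 sheds 82 MW to N13, N28, N6: 27 each (1 lost).
    N13: 132+27 = 159 ≤ 160
    N28: 10+27 = 37 ≤ 70
    N6: 20+27 = 47 ≤ 110
No further trips.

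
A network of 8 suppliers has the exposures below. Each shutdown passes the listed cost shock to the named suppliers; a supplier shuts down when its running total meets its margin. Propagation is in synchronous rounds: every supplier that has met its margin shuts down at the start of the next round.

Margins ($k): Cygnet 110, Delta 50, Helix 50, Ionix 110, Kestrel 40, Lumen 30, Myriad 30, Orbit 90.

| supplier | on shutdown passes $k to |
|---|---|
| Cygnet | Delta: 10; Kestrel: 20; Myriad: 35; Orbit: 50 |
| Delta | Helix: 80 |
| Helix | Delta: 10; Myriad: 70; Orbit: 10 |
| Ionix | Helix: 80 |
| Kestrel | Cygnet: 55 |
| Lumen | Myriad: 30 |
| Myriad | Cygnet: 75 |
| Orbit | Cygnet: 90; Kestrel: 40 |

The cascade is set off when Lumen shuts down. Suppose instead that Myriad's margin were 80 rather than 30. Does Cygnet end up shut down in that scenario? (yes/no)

With Myriad's margin at 80:
Round 1 — Lumen shuts down (initial).
  Myriad: +30 → 30 < 80
No further shutdowns.

no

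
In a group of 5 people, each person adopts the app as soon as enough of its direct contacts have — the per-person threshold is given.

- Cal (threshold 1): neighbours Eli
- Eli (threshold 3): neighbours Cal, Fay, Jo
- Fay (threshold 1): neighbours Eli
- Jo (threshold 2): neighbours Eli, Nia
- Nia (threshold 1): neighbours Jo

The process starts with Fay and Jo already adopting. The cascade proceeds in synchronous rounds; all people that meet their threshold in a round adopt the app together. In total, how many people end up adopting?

3

Round 1 — Fay, Jo adopt the app (initial).
Round 2 — checking thresholds:
  Eli: 2 of 3 neighbours < 3, not yet.
  Nia: 1 of 1 neighbours ≥ 1, adopts the app.
Round 3 — no new adoptions; cascade stops.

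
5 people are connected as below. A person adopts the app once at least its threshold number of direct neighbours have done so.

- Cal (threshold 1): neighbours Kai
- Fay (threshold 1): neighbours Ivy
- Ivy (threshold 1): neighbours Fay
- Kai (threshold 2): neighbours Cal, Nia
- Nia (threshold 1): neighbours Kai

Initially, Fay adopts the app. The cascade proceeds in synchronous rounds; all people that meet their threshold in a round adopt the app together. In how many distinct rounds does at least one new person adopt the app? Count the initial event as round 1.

2

Round 1 — Fay adopts the app (initial).
Round 2 — checking thresholds:
  Ivy: 1 of 1 neighbours ≥ 1, adopts the app.
Round 3 — no new adoptions; cascade stops.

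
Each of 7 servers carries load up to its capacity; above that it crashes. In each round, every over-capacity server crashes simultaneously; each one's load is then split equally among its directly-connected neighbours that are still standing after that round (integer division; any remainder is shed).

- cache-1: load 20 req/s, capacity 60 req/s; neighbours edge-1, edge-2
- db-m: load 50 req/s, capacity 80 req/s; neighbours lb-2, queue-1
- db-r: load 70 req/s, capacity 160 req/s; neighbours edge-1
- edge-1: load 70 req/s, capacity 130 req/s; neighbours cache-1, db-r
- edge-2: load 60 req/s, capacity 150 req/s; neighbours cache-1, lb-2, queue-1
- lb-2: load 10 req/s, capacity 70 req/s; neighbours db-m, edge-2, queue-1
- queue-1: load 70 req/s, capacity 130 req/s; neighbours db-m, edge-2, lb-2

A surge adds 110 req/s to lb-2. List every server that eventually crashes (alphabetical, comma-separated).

cache-1, db-m, db-r, edge-1, edge-2, lb-2, queue-1

Round 1 — lb-2 at 120 > 70. lb-2 crashes.
  lb-2 sheds 120 req/s to db-m, edge-2, queue-1: 40 each.
    db-m: 50+40 = 90 > 80
    edge-2: 60+40 = 100 ≤ 150
    queue-1: 70+40 = 110 ≤ 130
Round 2 — db-m crashes.
  db-m sheds 90 req/s to queue-1: 90 each.
    queue-1: 110+90 = 200 > 130
Round 3 — queue-1 crashes.
  queue-1 sheds 200 req/s to edge-2: 200 each.
    edge-2: 100+200 = 300 > 150
Round 4 — edge-2 crashes.
  edge-2 sheds 300 req/s to cache-1: 300 each.
    cache-1: 20+300 = 320 > 60
Round 5 — cache-1 crashes.
  cache-1 sheds 320 req/s to edge-1: 320 each.
    edge-1: 70+320 = 390 > 130
Round 6 — edge-1 crashes.
  edge-1 sheds 390 req/s to db-r: 390 each.
    db-r: 70+390 = 460 > 160
Round 7 — db-r crashes.
  db-r sheds 460 req/s: no online neighbours, lost.
No further crashes.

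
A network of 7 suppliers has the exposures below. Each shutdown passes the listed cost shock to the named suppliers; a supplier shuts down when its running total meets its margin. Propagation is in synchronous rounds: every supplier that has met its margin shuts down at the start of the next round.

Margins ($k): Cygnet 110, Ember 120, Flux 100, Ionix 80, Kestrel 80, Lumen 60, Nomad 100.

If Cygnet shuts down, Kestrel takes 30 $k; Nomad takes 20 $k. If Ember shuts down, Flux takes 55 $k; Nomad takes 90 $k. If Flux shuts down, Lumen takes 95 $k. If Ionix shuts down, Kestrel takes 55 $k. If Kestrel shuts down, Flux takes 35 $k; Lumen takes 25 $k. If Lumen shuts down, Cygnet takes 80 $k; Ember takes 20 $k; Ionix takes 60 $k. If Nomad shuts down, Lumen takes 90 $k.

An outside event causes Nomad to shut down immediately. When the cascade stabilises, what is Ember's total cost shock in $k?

20

Round 1 — Nomad shuts down (initial).
  Lumen: +90 → 90 ≥ 60
Round 2 — Lumen shuts down.
  Cygnet: +80 → 80 < 110
  Ember: +20 → 20 < 120
  Ionix: +60 → 60 < 80
No further shutdowns.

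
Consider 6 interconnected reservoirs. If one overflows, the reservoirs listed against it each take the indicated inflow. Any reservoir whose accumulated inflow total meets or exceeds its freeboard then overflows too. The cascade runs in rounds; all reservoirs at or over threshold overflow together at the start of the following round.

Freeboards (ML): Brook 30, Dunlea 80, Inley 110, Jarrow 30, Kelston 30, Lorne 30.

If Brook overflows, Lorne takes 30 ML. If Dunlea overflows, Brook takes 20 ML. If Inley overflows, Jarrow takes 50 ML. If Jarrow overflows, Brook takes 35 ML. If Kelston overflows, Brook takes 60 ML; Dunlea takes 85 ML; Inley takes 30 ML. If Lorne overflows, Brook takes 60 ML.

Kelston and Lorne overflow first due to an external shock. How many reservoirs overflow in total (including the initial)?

4

Round 1 — Kelston, Lorne overflow (initial).
  Brook: +60+60 → 120 ≥ 30
  Dunlea: +85 → 85 ≥ 80
  Inley: +30 → 30 < 110
Round 2 — Brook, Dunlea overflow.
No further overflows.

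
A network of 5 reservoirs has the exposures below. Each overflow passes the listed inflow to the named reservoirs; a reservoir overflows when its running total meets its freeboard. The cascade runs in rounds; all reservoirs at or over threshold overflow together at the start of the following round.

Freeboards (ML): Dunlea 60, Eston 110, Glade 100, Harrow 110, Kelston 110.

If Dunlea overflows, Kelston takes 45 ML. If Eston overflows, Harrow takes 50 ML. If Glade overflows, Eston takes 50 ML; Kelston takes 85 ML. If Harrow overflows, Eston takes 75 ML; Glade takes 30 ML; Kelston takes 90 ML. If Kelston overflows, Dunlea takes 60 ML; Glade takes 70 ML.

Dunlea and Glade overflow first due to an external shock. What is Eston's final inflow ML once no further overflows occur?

50

Round 1 — Dunlea, Glade overflow (initial).
  Eston: +50 → 50 < 110
  Kelston: +45+85 → 130 ≥ 110
Round 2 — Kelston overflows.
No further overflows.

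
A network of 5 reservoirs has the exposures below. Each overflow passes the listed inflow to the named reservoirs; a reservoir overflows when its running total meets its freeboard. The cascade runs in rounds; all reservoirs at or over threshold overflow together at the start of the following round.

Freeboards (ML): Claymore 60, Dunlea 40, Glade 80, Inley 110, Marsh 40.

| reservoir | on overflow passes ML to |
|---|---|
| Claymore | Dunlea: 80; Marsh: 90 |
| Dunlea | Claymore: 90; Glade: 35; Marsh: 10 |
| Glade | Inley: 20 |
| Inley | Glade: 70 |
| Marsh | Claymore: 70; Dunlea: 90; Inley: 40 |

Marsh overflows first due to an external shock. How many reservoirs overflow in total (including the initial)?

Round 1 — Marsh overflows (initial).
  Claymore: +70 → 70 ≥ 60
  Dunlea: +90 → 90 ≥ 40
  Inley: +40 → 40 < 110
Round 2 — Claymore, Dunlea overflow.
  Glade: +35 → 35 < 80
No further overflows.

3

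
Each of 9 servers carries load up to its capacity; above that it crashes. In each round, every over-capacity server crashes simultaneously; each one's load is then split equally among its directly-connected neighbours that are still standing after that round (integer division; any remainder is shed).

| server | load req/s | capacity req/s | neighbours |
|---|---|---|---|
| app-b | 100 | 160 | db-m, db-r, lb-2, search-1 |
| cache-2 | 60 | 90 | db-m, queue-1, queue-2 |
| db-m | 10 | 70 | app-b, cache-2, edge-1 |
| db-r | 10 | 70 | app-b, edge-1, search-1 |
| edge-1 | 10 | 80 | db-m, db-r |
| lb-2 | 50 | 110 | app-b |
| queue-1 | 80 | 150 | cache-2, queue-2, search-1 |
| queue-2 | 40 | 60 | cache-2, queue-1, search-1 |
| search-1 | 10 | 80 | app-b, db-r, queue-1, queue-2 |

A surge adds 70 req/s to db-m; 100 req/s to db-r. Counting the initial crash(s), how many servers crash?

8

Round 1 — db-m at 80 > 70; db-r at 110 > 70. db-m, db-r crash.
  db-m sheds 80 req/s to app-b, cache-2, edge-1: 26 each (2 lost).
    app-b: 100+26 = 126 ≤ 160
    cache-2: 60+26 = 86 ≤ 90
    edge-1: 10+26 = 36 ≤ 80
  db-r sheds 110 req/s to app-b, edge-1, search-1: 36 each (2 lost).
    app-b: 126+36 = 162 > 160
    edge-1: 36+36 = 72 ≤ 80
    search-1: 10+36 = 46 ≤ 80
Round 2 — app-b crashes.
  app-b sheds 162 req/s to lb-2, search-1: 81 each.
    lb-2: 50+81 = 131 > 110
    search-1: 46+81 = 127 > 80
Round 3 — lb-2, search-1 crash.
  lb-2 sheds 131 req/s: no online neighbours, lost.
  search-1 sheds 127 req/s to queue-1, queue-2: 63 each (1 lost).
    queue-1: 80+63 = 143 ≤ 150
    queue-2: 40+63 = 103 > 60
Round 4 — queue-2 crashes.
  queue-2 sheds 103 req/s to cache-2, queue-1: 51 each (1 lost).
    cache-2: 86+51 = 137 > 90
    queue-1: 143+51 = 194 > 150
Round 5 — cache-2, queue-1 crash.
  cache-2 sheds 137 req/s: no online neighbours, lost.
  queue-1 sheds 194 req/s: no online neighbours, lost.
No further crashes.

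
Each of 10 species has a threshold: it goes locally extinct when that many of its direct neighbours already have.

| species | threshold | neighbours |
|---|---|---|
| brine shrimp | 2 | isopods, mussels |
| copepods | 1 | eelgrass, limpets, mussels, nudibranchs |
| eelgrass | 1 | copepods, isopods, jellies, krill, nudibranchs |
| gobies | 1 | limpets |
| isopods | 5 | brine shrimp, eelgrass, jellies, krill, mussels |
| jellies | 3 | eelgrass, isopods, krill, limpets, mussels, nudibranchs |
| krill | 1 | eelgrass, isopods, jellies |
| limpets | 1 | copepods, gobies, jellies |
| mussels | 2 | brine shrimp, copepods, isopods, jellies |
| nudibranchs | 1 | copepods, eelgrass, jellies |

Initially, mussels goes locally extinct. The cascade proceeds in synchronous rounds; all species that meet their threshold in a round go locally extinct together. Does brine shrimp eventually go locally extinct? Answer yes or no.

no

Round 1 — mussels goes locally extinct (initial).
Round 2 — checking thresholds:
  brine shrimp: 1 of 2 neighbours < 2, holds.
  copepods: 1 of 4 neighbours ≥ 1, goes locally extinct.
  isopods: 1 of 5 neighbours < 5, holds.
  jellies: 1 of 6 neighbours < 3, holds.
Round 3 — checking thresholds:
  brine shrimp: 1 of 2 neighbours < 2, holds.
  eelgrass: 1 of 5 neighbours ≥ 1, goes locally extinct.
  isopods: 1 of 5 neighbours < 5, holds.
  jellies: 1 of 6 neighbours < 3, holds.
  limpets: 1 of 3 neighbours ≥ 1, goes locally extinct.
  nudibranchs: 1 of 3 neighbours ≥ 1, goes locally extinct.
Round 4 — checking thresholds:
  brine shrimp: 1 of 2 neighbours < 2, holds.
  gobies: 1 of 1 neighbours ≥ 1, goes locally extinct.
  isopods: 2 of 5 neighbours < 5, holds.
  jellies: 4 of 6 neighbours ≥ 3, goes locally extinct.
  krill: 1 of 3 neighbours ≥ 1, goes locally extinct.
Round 5 — no new extinctions; cascade stops.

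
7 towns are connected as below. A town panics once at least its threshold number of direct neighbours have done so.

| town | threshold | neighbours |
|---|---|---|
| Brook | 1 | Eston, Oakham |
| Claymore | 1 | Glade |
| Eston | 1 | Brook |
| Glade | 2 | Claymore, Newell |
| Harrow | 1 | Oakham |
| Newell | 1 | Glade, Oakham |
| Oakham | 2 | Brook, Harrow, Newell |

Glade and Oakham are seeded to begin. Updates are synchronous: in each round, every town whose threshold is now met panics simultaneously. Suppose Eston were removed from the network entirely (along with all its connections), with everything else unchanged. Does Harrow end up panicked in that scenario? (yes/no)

With Eston removed:
Round 1 — Glade, Oakham panic (initial).
Round 2 — checking thresholds:
  Brook: 1 of 1 neighbours ≥ 1, panics.
  Claymore: 1 of 1 neighbours ≥ 1, panics.
  Harrow: 1 of 1 neighbours ≥ 1, panics.
  Newell: 2 of 2 neighbours ≥ 1, panics.
Round 3 — no new panics; cascade stops.

yes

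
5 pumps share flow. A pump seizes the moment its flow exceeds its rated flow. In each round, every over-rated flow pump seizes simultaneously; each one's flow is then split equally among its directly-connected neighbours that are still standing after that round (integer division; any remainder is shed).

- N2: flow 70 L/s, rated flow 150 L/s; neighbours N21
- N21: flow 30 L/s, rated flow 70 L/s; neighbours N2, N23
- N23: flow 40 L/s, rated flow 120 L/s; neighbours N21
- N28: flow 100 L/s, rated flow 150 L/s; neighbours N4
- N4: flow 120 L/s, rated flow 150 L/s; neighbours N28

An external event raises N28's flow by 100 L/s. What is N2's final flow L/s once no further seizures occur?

Round 1 — N28 at 200 > 150. N28 seizes.
  N28 sheds 200 L/s to N4: 200 each.
    N4: 120+200 = 320 > 150
Round 2 — N4 seizes.
  N4 sheds 320 L/s: no online neighbours, lost.
No further seizures.

70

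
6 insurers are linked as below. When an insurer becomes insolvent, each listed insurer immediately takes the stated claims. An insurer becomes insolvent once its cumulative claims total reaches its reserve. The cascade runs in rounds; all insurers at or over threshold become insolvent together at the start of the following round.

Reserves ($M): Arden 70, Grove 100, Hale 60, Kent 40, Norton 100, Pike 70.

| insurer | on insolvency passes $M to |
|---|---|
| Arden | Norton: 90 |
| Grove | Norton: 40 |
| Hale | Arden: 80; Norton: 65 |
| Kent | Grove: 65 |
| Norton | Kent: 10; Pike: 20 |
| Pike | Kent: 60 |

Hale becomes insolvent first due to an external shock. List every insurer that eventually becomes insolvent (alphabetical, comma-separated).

Arden, Hale, Norton

Round 1 — Hale becomes insolvent (initial).
  Arden: +80 → 80 ≥ 70
  Norton: +65 → 65 < 100
Round 2 — Arden becomes insolvent.
  Norton: +90 → 155 ≥ 100
Round 3 — Norton becomes insolvent.
  Kent: +10 → 10 < 40
  Pike: +20 → 20 < 70
No further insolvencies.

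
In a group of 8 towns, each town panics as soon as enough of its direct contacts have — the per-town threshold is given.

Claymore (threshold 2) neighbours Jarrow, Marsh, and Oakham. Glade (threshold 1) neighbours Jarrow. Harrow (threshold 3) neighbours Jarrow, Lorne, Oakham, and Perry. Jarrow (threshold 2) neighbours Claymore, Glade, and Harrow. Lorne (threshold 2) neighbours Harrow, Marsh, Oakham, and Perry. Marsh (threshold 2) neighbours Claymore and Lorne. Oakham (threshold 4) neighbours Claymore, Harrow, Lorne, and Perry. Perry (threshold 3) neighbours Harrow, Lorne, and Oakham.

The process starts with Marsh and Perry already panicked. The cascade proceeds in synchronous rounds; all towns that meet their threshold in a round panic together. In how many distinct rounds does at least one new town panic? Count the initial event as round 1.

2

Round 1 — Marsh, Perry panic (initial).
Round 2 — checking thresholds:
  Claymore: 1 of 3 neighbours < 2, below threshold.
  Harrow: 1 of 4 neighbours < 3, below threshold.
  Lorne: 2 of 4 neighbours ≥ 2, panics.
  Oakham: 1 of 4 neighbours < 4, below threshold.
Round 3 — no new panics; cascade stops.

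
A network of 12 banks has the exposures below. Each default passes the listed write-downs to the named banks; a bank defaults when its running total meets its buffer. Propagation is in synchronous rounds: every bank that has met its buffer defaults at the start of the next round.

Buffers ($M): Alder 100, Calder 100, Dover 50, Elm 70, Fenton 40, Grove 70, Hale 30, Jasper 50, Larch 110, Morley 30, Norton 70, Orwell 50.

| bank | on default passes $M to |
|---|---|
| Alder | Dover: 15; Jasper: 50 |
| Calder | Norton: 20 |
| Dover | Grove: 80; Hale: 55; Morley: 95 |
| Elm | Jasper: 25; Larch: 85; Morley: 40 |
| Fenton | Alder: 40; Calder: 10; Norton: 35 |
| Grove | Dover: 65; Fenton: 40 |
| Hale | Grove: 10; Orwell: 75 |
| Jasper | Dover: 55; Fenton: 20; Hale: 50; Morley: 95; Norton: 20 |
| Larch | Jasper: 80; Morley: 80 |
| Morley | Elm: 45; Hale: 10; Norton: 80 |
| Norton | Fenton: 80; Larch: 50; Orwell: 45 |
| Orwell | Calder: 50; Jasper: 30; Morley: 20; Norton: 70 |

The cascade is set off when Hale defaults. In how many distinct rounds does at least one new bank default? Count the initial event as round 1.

4

Round 1 — Hale defaults (initial).
  Grove: +10 → 10 < 70
  Orwell: +75 → 75 ≥ 50
Round 2 — Orwell defaults.
  Calder: +50 → 50 < 100
  Jasper: +30 → 30 < 50
  Morley: +20 → 20 < 30
  Norton: +70 → 70 ≥ 70
Round 3 — Norton defaults.
  Fenton: +80 → 80 ≥ 40
  Larch: +50 → 50 < 110
Round 4 — Fenton defaults.
  Alder: +40 → 40 < 100
  Calder: +10 → 60 < 100
No further defaults.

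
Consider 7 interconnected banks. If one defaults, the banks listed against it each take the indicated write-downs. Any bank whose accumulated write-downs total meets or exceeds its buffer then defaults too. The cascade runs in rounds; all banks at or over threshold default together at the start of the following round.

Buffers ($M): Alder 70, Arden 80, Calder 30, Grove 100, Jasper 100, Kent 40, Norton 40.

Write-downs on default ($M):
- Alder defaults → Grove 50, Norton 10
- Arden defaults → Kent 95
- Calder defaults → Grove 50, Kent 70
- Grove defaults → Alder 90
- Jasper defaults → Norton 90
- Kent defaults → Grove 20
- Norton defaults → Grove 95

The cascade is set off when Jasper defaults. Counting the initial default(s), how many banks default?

2

Round 1 — Jasper defaults (initial).
  Norton: +90 → 90 ≥ 40
Round 2 — Norton defaults.
  Grove: +95 → 95 < 100
No further defaults.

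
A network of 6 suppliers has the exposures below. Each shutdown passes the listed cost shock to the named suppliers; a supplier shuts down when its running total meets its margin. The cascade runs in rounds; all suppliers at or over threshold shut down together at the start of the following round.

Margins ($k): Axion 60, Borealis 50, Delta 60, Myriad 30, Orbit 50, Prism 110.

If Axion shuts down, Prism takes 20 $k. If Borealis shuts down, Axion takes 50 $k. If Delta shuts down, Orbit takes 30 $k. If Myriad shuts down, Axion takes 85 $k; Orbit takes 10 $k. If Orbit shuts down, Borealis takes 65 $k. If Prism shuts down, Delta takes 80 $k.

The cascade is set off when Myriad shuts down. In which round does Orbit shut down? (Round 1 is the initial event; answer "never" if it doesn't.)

Round 1 — Myriad shuts down (initial).
  Axion: +85 → 85 ≥ 60
  Orbit: +10 → 10 < 50
Round 2 — Axion shuts down.
  Prism: +20 → 20 < 110
No further shutdowns.

never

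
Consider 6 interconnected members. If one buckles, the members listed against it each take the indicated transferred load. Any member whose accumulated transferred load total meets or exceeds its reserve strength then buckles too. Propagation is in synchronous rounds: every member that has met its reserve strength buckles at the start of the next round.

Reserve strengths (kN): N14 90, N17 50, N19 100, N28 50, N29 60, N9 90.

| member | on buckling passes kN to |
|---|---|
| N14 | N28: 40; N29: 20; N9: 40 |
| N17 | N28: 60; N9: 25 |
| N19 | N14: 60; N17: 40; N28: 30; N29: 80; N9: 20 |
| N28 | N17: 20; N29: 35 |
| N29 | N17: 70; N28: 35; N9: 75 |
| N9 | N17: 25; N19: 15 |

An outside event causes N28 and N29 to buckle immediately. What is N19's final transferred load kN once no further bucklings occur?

Round 1 — N28, N29 buckle (initial).
  N17: +20+70 → 90 ≥ 50
  N9: +75 → 75 < 90
Round 2 — N17 buckles.
  N9: +25 → 100 ≥ 90
Round 3 — N9 buckles.
  N19: +15 → 15 < 100
No further bucklings.

15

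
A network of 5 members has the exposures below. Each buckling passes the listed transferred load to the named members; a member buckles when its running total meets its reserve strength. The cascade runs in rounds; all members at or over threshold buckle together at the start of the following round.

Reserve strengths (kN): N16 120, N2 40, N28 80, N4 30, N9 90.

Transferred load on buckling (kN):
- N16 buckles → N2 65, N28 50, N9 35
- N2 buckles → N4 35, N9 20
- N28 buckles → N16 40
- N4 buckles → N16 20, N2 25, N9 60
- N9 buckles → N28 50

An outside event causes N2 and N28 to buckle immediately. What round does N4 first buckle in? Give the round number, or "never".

2

Round 1 — N2, N28 buckle (initial).
  N16: +40 → 40 < 120
  N4: +35 → 35 ≥ 30
  N9: +20 → 20 < 90
Round 2 — N4 buckles.
  N16: +20 → 60 < 120
  N9: +60 → 80 < 90
No further bucklings.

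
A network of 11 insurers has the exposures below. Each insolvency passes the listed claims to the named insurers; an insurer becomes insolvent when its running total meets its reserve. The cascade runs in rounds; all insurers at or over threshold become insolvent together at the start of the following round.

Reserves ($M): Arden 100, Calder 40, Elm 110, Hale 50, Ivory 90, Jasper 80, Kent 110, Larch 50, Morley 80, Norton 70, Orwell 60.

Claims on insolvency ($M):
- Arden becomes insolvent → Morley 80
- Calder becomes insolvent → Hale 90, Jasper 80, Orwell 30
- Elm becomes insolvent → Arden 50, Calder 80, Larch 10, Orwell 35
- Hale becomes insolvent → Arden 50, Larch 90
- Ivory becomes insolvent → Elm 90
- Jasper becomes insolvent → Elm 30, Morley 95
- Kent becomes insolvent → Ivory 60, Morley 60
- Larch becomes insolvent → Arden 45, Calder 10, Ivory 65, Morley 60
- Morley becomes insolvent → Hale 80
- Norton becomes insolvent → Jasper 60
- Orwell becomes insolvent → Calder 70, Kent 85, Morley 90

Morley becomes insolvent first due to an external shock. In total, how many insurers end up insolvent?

3

Round 1 — Morley becomes insolvent (initial).
  Hale: +80 → 80 ≥ 50
Round 2 — Hale becomes insolvent.
  Arden: +50 → 50 < 100
  Larch: +90 → 90 ≥ 50
Round 3 — Larch becomes insolvent.
  Arden: +45 → 95 < 100
  Calder: +10 → 10 < 40
  Ivory: +65 → 65 < 90
No further insolvencies.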